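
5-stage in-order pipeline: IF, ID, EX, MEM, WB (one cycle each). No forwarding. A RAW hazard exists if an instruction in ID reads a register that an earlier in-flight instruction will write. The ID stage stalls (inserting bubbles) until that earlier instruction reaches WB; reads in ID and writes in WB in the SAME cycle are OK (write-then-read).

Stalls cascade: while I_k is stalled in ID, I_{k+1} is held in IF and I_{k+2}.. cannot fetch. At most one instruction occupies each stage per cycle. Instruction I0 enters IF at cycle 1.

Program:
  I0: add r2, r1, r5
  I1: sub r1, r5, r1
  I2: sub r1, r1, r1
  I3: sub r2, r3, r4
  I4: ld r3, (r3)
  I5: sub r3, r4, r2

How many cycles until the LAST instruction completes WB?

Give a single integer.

Answer: 13

Derivation:
I0 add r2 <- r1,r5: IF@1 ID@2 stall=0 (-) EX@3 MEM@4 WB@5
I1 sub r1 <- r5,r1: IF@2 ID@3 stall=0 (-) EX@4 MEM@5 WB@6
I2 sub r1 <- r1,r1: IF@3 ID@4 stall=2 (RAW on I1.r1 (WB@6)) EX@7 MEM@8 WB@9
I3 sub r2 <- r3,r4: IF@4 ID@7 stall=0 (-) EX@8 MEM@9 WB@10
I4 ld r3 <- r3: IF@7 ID@8 stall=0 (-) EX@9 MEM@10 WB@11
I5 sub r3 <- r4,r2: IF@8 ID@9 stall=1 (RAW on I3.r2 (WB@10)) EX@11 MEM@12 WB@13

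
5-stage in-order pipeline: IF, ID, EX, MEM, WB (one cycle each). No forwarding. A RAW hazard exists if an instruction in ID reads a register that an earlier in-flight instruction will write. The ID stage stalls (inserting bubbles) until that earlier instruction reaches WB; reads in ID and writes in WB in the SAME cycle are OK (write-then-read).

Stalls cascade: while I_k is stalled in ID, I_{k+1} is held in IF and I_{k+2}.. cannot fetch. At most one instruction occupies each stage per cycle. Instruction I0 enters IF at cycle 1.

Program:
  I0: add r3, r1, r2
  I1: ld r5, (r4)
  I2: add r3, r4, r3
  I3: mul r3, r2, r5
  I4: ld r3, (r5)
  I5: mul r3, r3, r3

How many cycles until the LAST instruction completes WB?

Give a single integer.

Answer: 13

Derivation:
I0 add r3 <- r1,r2: IF@1 ID@2 stall=0 (-) EX@3 MEM@4 WB@5
I1 ld r5 <- r4: IF@2 ID@3 stall=0 (-) EX@4 MEM@5 WB@6
I2 add r3 <- r4,r3: IF@3 ID@4 stall=1 (RAW on I0.r3 (WB@5)) EX@6 MEM@7 WB@8
I3 mul r3 <- r2,r5: IF@4 ID@6 stall=0 (-) EX@7 MEM@8 WB@9
I4 ld r3 <- r5: IF@6 ID@7 stall=0 (-) EX@8 MEM@9 WB@10
I5 mul r3 <- r3,r3: IF@7 ID@8 stall=2 (RAW on I4.r3 (WB@10)) EX@11 MEM@12 WB@13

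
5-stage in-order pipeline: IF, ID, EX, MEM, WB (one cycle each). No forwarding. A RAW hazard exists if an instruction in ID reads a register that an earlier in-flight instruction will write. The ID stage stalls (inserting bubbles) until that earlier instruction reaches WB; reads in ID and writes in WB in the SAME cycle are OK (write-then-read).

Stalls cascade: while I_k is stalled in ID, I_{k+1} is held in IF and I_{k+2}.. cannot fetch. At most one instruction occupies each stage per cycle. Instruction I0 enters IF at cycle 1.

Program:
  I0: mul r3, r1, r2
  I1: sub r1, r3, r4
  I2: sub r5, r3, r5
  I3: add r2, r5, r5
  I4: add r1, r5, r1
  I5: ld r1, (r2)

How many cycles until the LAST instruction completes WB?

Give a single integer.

I0 mul r3 <- r1,r2: IF@1 ID@2 stall=0 (-) EX@3 MEM@4 WB@5
I1 sub r1 <- r3,r4: IF@2 ID@3 stall=2 (RAW on I0.r3 (WB@5)) EX@6 MEM@7 WB@8
I2 sub r5 <- r3,r5: IF@3 ID@6 stall=0 (-) EX@7 MEM@8 WB@9
I3 add r2 <- r5,r5: IF@6 ID@7 stall=2 (RAW on I2.r5 (WB@9)) EX@10 MEM@11 WB@12
I4 add r1 <- r5,r1: IF@7 ID@10 stall=0 (-) EX@11 MEM@12 WB@13
I5 ld r1 <- r2: IF@10 ID@11 stall=1 (RAW on I3.r2 (WB@12)) EX@13 MEM@14 WB@15

Answer: 15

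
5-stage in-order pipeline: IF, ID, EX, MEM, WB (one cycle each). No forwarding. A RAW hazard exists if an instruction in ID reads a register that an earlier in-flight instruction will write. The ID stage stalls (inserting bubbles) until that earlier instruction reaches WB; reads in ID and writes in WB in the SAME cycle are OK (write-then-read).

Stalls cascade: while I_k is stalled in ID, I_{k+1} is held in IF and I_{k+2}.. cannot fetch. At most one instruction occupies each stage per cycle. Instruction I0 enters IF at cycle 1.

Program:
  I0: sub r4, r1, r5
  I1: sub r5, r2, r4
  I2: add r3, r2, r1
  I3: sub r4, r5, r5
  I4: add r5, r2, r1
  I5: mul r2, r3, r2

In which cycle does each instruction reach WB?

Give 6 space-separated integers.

Answer: 5 8 9 11 12 13

Derivation:
I0 sub r4 <- r1,r5: IF@1 ID@2 stall=0 (-) EX@3 MEM@4 WB@5
I1 sub r5 <- r2,r4: IF@2 ID@3 stall=2 (RAW on I0.r4 (WB@5)) EX@6 MEM@7 WB@8
I2 add r3 <- r2,r1: IF@3 ID@6 stall=0 (-) EX@7 MEM@8 WB@9
I3 sub r4 <- r5,r5: IF@6 ID@7 stall=1 (RAW on I1.r5 (WB@8)) EX@9 MEM@10 WB@11
I4 add r5 <- r2,r1: IF@7 ID@9 stall=0 (-) EX@10 MEM@11 WB@12
I5 mul r2 <- r3,r2: IF@9 ID@10 stall=0 (-) EX@11 MEM@12 WB@13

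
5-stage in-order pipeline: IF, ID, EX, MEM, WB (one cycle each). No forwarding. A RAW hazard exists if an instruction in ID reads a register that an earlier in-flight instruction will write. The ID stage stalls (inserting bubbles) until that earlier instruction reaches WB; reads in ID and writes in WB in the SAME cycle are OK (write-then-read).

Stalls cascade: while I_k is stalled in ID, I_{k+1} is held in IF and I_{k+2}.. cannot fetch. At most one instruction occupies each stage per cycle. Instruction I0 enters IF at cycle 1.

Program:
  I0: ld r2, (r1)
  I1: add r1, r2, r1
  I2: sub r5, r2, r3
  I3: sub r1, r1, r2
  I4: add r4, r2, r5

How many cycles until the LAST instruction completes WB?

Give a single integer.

Answer: 12

Derivation:
I0 ld r2 <- r1: IF@1 ID@2 stall=0 (-) EX@3 MEM@4 WB@5
I1 add r1 <- r2,r1: IF@2 ID@3 stall=2 (RAW on I0.r2 (WB@5)) EX@6 MEM@7 WB@8
I2 sub r5 <- r2,r3: IF@3 ID@6 stall=0 (-) EX@7 MEM@8 WB@9
I3 sub r1 <- r1,r2: IF@6 ID@7 stall=1 (RAW on I1.r1 (WB@8)) EX@9 MEM@10 WB@11
I4 add r4 <- r2,r5: IF@7 ID@9 stall=0 (-) EX@10 MEM@11 WB@12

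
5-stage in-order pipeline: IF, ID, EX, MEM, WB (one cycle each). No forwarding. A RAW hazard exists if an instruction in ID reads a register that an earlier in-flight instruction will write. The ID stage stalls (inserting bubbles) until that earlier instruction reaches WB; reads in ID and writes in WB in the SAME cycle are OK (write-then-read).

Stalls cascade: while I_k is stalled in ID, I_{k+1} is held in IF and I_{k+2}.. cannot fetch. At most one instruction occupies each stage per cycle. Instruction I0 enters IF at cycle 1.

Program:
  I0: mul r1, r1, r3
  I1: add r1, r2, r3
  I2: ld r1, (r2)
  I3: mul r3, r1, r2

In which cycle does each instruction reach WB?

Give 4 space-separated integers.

Answer: 5 6 7 10

Derivation:
I0 mul r1 <- r1,r3: IF@1 ID@2 stall=0 (-) EX@3 MEM@4 WB@5
I1 add r1 <- r2,r3: IF@2 ID@3 stall=0 (-) EX@4 MEM@5 WB@6
I2 ld r1 <- r2: IF@3 ID@4 stall=0 (-) EX@5 MEM@6 WB@7
I3 mul r3 <- r1,r2: IF@4 ID@5 stall=2 (RAW on I2.r1 (WB@7)) EX@8 MEM@9 WB@10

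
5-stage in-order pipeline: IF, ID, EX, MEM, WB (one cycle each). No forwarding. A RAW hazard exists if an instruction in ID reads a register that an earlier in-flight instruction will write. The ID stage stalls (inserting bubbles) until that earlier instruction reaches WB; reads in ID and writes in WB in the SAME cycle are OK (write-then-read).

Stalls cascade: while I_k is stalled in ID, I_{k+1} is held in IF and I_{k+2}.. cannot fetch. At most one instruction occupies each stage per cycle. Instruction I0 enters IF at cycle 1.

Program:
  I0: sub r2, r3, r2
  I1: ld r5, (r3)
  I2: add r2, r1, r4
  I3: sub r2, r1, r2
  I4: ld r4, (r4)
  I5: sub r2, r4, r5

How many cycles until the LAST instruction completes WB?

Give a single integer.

I0 sub r2 <- r3,r2: IF@1 ID@2 stall=0 (-) EX@3 MEM@4 WB@5
I1 ld r5 <- r3: IF@2 ID@3 stall=0 (-) EX@4 MEM@5 WB@6
I2 add r2 <- r1,r4: IF@3 ID@4 stall=0 (-) EX@5 MEM@6 WB@7
I3 sub r2 <- r1,r2: IF@4 ID@5 stall=2 (RAW on I2.r2 (WB@7)) EX@8 MEM@9 WB@10
I4 ld r4 <- r4: IF@5 ID@8 stall=0 (-) EX@9 MEM@10 WB@11
I5 sub r2 <- r4,r5: IF@8 ID@9 stall=2 (RAW on I4.r4 (WB@11)) EX@12 MEM@13 WB@14

Answer: 14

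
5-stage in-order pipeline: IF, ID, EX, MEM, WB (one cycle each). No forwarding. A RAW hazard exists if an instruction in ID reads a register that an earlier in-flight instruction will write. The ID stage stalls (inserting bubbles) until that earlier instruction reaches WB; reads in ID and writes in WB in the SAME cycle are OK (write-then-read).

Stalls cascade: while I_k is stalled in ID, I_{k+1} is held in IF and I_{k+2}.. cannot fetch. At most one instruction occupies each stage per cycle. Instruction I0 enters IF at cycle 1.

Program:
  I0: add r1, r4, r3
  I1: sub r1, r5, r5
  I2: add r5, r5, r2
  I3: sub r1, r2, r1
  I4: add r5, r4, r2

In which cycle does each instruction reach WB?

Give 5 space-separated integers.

Answer: 5 6 7 9 10

Derivation:
I0 add r1 <- r4,r3: IF@1 ID@2 stall=0 (-) EX@3 MEM@4 WB@5
I1 sub r1 <- r5,r5: IF@2 ID@3 stall=0 (-) EX@4 MEM@5 WB@6
I2 add r5 <- r5,r2: IF@3 ID@4 stall=0 (-) EX@5 MEM@6 WB@7
I3 sub r1 <- r2,r1: IF@4 ID@5 stall=1 (RAW on I1.r1 (WB@6)) EX@7 MEM@8 WB@9
I4 add r5 <- r4,r2: IF@5 ID@7 stall=0 (-) EX@8 MEM@9 WB@10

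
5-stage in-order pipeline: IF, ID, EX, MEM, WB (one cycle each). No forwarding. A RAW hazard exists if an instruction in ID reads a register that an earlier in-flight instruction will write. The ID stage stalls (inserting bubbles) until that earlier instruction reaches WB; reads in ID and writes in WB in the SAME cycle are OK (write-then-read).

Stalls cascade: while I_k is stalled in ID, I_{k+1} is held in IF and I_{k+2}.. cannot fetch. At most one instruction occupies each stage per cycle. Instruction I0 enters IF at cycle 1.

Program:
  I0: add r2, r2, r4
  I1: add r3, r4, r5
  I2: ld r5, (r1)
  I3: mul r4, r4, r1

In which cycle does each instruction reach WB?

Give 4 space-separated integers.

I0 add r2 <- r2,r4: IF@1 ID@2 stall=0 (-) EX@3 MEM@4 WB@5
I1 add r3 <- r4,r5: IF@2 ID@3 stall=0 (-) EX@4 MEM@5 WB@6
I2 ld r5 <- r1: IF@3 ID@4 stall=0 (-) EX@5 MEM@6 WB@7
I3 mul r4 <- r4,r1: IF@4 ID@5 stall=0 (-) EX@6 MEM@7 WB@8

Answer: 5 6 7 8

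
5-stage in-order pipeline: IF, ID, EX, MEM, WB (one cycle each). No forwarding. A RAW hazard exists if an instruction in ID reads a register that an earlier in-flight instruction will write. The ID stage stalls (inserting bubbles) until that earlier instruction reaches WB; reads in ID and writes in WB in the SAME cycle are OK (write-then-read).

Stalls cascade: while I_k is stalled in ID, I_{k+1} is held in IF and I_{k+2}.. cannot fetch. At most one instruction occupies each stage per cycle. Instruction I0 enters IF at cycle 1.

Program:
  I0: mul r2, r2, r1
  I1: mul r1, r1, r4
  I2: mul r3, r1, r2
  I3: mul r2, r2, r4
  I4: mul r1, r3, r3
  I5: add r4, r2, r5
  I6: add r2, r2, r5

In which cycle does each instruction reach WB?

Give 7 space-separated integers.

Answer: 5 6 9 10 12 13 14

Derivation:
I0 mul r2 <- r2,r1: IF@1 ID@2 stall=0 (-) EX@3 MEM@4 WB@5
I1 mul r1 <- r1,r4: IF@2 ID@3 stall=0 (-) EX@4 MEM@5 WB@6
I2 mul r3 <- r1,r2: IF@3 ID@4 stall=2 (RAW on I1.r1 (WB@6)) EX@7 MEM@8 WB@9
I3 mul r2 <- r2,r4: IF@4 ID@7 stall=0 (-) EX@8 MEM@9 WB@10
I4 mul r1 <- r3,r3: IF@7 ID@8 stall=1 (RAW on I2.r3 (WB@9)) EX@10 MEM@11 WB@12
I5 add r4 <- r2,r5: IF@8 ID@10 stall=0 (-) EX@11 MEM@12 WB@13
I6 add r2 <- r2,r5: IF@10 ID@11 stall=0 (-) EX@12 MEM@13 WB@14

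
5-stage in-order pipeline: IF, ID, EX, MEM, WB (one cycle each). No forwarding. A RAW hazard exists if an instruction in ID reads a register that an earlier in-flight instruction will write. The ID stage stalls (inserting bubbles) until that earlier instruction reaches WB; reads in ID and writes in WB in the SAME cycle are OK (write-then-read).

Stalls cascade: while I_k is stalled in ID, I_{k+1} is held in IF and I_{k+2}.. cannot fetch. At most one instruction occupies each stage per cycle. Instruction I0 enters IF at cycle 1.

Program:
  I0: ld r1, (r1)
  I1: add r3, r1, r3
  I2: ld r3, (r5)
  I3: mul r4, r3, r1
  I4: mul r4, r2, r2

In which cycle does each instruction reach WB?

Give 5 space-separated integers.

Answer: 5 8 9 12 13

Derivation:
I0 ld r1 <- r1: IF@1 ID@2 stall=0 (-) EX@3 MEM@4 WB@5
I1 add r3 <- r1,r3: IF@2 ID@3 stall=2 (RAW on I0.r1 (WB@5)) EX@6 MEM@7 WB@8
I2 ld r3 <- r5: IF@3 ID@6 stall=0 (-) EX@7 MEM@8 WB@9
I3 mul r4 <- r3,r1: IF@6 ID@7 stall=2 (RAW on I2.r3 (WB@9)) EX@10 MEM@11 WB@12
I4 mul r4 <- r2,r2: IF@7 ID@10 stall=0 (-) EX@11 MEM@12 WB@13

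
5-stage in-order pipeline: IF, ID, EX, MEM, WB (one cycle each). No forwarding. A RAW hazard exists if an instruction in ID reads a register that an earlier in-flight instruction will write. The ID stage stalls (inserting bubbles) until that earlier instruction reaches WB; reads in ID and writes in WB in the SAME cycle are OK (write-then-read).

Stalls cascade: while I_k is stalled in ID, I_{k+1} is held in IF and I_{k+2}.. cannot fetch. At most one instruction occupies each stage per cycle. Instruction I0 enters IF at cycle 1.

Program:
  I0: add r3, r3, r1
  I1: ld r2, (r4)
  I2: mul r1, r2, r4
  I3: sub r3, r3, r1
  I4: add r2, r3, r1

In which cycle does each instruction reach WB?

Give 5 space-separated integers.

I0 add r3 <- r3,r1: IF@1 ID@2 stall=0 (-) EX@3 MEM@4 WB@5
I1 ld r2 <- r4: IF@2 ID@3 stall=0 (-) EX@4 MEM@5 WB@6
I2 mul r1 <- r2,r4: IF@3 ID@4 stall=2 (RAW on I1.r2 (WB@6)) EX@7 MEM@8 WB@9
I3 sub r3 <- r3,r1: IF@4 ID@7 stall=2 (RAW on I2.r1 (WB@9)) EX@10 MEM@11 WB@12
I4 add r2 <- r3,r1: IF@7 ID@10 stall=2 (RAW on I3.r3 (WB@12)) EX@13 MEM@14 WB@15

Answer: 5 6 9 12 15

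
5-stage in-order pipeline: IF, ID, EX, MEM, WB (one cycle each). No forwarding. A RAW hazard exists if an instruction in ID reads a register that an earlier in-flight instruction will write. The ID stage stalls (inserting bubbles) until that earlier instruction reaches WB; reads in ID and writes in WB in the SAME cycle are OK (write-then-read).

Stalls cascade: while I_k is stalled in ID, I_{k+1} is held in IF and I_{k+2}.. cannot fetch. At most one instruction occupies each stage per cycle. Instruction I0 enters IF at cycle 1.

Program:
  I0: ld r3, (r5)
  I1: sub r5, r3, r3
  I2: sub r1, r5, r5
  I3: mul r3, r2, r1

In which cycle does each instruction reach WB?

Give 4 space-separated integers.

I0 ld r3 <- r5: IF@1 ID@2 stall=0 (-) EX@3 MEM@4 WB@5
I1 sub r5 <- r3,r3: IF@2 ID@3 stall=2 (RAW on I0.r3 (WB@5)) EX@6 MEM@7 WB@8
I2 sub r1 <- r5,r5: IF@3 ID@6 stall=2 (RAW on I1.r5 (WB@8)) EX@9 MEM@10 WB@11
I3 mul r3 <- r2,r1: IF@6 ID@9 stall=2 (RAW on I2.r1 (WB@11)) EX@12 MEM@13 WB@14

Answer: 5 8 11 14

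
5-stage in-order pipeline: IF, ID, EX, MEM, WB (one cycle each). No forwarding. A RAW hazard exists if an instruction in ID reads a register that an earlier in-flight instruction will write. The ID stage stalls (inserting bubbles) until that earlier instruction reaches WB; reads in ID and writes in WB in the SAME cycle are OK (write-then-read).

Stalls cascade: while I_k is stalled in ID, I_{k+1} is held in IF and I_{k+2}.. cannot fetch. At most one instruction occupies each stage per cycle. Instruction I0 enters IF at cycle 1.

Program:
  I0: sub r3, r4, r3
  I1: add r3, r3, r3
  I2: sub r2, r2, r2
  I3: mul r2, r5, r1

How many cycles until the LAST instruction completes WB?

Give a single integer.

Answer: 10

Derivation:
I0 sub r3 <- r4,r3: IF@1 ID@2 stall=0 (-) EX@3 MEM@4 WB@5
I1 add r3 <- r3,r3: IF@2 ID@3 stall=2 (RAW on I0.r3 (WB@5)) EX@6 MEM@7 WB@8
I2 sub r2 <- r2,r2: IF@3 ID@6 stall=0 (-) EX@7 MEM@8 WB@9
I3 mul r2 <- r5,r1: IF@6 ID@7 stall=0 (-) EX@8 MEM@9 WB@10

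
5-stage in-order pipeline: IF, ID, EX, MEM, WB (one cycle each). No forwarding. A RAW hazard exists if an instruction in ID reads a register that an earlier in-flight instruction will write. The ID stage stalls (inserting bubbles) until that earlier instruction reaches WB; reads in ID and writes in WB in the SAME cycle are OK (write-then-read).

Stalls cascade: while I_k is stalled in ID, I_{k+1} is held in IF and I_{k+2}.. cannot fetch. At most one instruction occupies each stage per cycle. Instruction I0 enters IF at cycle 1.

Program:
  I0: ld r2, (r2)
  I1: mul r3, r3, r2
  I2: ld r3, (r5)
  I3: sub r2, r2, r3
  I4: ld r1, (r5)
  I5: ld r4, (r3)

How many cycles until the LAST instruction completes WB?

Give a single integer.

I0 ld r2 <- r2: IF@1 ID@2 stall=0 (-) EX@3 MEM@4 WB@5
I1 mul r3 <- r3,r2: IF@2 ID@3 stall=2 (RAW on I0.r2 (WB@5)) EX@6 MEM@7 WB@8
I2 ld r3 <- r5: IF@3 ID@6 stall=0 (-) EX@7 MEM@8 WB@9
I3 sub r2 <- r2,r3: IF@6 ID@7 stall=2 (RAW on I2.r3 (WB@9)) EX@10 MEM@11 WB@12
I4 ld r1 <- r5: IF@7 ID@10 stall=0 (-) EX@11 MEM@12 WB@13
I5 ld r4 <- r3: IF@10 ID@11 stall=0 (-) EX@12 MEM@13 WB@14

Answer: 14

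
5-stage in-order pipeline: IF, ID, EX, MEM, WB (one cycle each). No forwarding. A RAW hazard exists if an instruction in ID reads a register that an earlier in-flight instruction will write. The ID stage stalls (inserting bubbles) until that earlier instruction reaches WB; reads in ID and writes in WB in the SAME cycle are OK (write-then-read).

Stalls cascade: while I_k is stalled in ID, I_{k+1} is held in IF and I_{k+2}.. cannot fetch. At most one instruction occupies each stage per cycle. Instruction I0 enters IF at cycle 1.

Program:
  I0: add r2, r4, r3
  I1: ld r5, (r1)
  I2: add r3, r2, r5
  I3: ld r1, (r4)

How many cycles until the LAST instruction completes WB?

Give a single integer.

Answer: 10

Derivation:
I0 add r2 <- r4,r3: IF@1 ID@2 stall=0 (-) EX@3 MEM@4 WB@5
I1 ld r5 <- r1: IF@2 ID@3 stall=0 (-) EX@4 MEM@5 WB@6
I2 add r3 <- r2,r5: IF@3 ID@4 stall=2 (RAW on I1.r5 (WB@6)) EX@7 MEM@8 WB@9
I3 ld r1 <- r4: IF@4 ID@7 stall=0 (-) EX@8 MEM@9 WB@10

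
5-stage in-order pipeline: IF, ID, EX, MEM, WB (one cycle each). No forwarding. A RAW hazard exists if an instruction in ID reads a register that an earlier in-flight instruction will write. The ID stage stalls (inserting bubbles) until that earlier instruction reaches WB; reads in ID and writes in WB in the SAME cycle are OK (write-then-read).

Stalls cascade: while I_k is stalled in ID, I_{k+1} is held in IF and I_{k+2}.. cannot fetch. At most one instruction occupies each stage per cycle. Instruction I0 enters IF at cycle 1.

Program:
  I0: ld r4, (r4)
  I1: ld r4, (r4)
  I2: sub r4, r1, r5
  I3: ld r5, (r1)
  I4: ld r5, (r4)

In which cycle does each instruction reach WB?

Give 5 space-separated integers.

Answer: 5 8 9 10 12

Derivation:
I0 ld r4 <- r4: IF@1 ID@2 stall=0 (-) EX@3 MEM@4 WB@5
I1 ld r4 <- r4: IF@2 ID@3 stall=2 (RAW on I0.r4 (WB@5)) EX@6 MEM@7 WB@8
I2 sub r4 <- r1,r5: IF@3 ID@6 stall=0 (-) EX@7 MEM@8 WB@9
I3 ld r5 <- r1: IF@6 ID@7 stall=0 (-) EX@8 MEM@9 WB@10
I4 ld r5 <- r4: IF@7 ID@8 stall=1 (RAW on I2.r4 (WB@9)) EX@10 MEM@11 WB@12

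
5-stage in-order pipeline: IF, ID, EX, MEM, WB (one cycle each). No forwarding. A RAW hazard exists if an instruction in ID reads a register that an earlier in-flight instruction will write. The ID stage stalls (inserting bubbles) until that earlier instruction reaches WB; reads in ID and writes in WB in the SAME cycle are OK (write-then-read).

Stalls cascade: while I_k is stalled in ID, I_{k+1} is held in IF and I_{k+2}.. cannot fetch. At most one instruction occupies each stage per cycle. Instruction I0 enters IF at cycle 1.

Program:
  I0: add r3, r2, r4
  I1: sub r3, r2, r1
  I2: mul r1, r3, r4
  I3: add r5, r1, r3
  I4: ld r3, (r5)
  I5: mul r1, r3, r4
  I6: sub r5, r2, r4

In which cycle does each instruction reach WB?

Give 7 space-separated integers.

Answer: 5 6 9 12 15 18 19

Derivation:
I0 add r3 <- r2,r4: IF@1 ID@2 stall=0 (-) EX@3 MEM@4 WB@5
I1 sub r3 <- r2,r1: IF@2 ID@3 stall=0 (-) EX@4 MEM@5 WB@6
I2 mul r1 <- r3,r4: IF@3 ID@4 stall=2 (RAW on I1.r3 (WB@6)) EX@7 MEM@8 WB@9
I3 add r5 <- r1,r3: IF@4 ID@7 stall=2 (RAW on I2.r1 (WB@9)) EX@10 MEM@11 WB@12
I4 ld r3 <- r5: IF@7 ID@10 stall=2 (RAW on I3.r5 (WB@12)) EX@13 MEM@14 WB@15
I5 mul r1 <- r3,r4: IF@10 ID@13 stall=2 (RAW on I4.r3 (WB@15)) EX@16 MEM@17 WB@18
I6 sub r5 <- r2,r4: IF@13 ID@16 stall=0 (-) EX@17 MEM@18 WB@19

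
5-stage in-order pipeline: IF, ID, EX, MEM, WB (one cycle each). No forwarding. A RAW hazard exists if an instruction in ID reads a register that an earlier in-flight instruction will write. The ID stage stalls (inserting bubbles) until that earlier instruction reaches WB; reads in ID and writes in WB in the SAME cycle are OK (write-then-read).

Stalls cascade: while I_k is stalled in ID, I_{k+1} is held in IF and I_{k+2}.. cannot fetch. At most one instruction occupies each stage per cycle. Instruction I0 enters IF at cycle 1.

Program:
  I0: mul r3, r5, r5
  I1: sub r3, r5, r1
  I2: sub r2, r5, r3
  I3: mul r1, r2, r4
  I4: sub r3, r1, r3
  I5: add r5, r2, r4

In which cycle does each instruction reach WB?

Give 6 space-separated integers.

Answer: 5 6 9 12 15 16

Derivation:
I0 mul r3 <- r5,r5: IF@1 ID@2 stall=0 (-) EX@3 MEM@4 WB@5
I1 sub r3 <- r5,r1: IF@2 ID@3 stall=0 (-) EX@4 MEM@5 WB@6
I2 sub r2 <- r5,r3: IF@3 ID@4 stall=2 (RAW on I1.r3 (WB@6)) EX@7 MEM@8 WB@9
I3 mul r1 <- r2,r4: IF@4 ID@7 stall=2 (RAW on I2.r2 (WB@9)) EX@10 MEM@11 WB@12
I4 sub r3 <- r1,r3: IF@7 ID@10 stall=2 (RAW on I3.r1 (WB@12)) EX@13 MEM@14 WB@15
I5 add r5 <- r2,r4: IF@10 ID@13 stall=0 (-) EX@14 MEM@15 WB@16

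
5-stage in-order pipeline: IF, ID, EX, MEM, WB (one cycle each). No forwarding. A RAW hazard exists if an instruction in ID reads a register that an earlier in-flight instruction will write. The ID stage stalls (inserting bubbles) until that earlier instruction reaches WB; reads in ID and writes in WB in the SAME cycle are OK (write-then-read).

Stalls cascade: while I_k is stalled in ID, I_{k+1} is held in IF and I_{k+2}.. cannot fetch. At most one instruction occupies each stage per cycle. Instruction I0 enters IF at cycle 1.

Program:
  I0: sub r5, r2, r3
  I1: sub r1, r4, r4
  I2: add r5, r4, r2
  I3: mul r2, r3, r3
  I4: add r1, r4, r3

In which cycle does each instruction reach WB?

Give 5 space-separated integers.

I0 sub r5 <- r2,r3: IF@1 ID@2 stall=0 (-) EX@3 MEM@4 WB@5
I1 sub r1 <- r4,r4: IF@2 ID@3 stall=0 (-) EX@4 MEM@5 WB@6
I2 add r5 <- r4,r2: IF@3 ID@4 stall=0 (-) EX@5 MEM@6 WB@7
I3 mul r2 <- r3,r3: IF@4 ID@5 stall=0 (-) EX@6 MEM@7 WB@8
I4 add r1 <- r4,r3: IF@5 ID@6 stall=0 (-) EX@7 MEM@8 WB@9

Answer: 5 6 7 8 9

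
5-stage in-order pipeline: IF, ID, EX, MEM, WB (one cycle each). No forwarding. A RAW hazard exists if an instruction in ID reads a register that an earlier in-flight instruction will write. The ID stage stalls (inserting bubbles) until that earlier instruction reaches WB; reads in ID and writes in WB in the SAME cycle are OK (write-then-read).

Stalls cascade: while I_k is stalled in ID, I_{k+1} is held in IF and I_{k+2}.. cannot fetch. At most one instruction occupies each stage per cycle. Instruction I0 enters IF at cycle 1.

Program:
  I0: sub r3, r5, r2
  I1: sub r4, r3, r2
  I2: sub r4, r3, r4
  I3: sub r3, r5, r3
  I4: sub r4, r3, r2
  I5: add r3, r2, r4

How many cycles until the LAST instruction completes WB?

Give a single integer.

Answer: 18

Derivation:
I0 sub r3 <- r5,r2: IF@1 ID@2 stall=0 (-) EX@3 MEM@4 WB@5
I1 sub r4 <- r3,r2: IF@2 ID@3 stall=2 (RAW on I0.r3 (WB@5)) EX@6 MEM@7 WB@8
I2 sub r4 <- r3,r4: IF@3 ID@6 stall=2 (RAW on I1.r4 (WB@8)) EX@9 MEM@10 WB@11
I3 sub r3 <- r5,r3: IF@6 ID@9 stall=0 (-) EX@10 MEM@11 WB@12
I4 sub r4 <- r3,r2: IF@9 ID@10 stall=2 (RAW on I3.r3 (WB@12)) EX@13 MEM@14 WB@15
I5 add r3 <- r2,r4: IF@10 ID@13 stall=2 (RAW on I4.r4 (WB@15)) EX@16 MEM@17 WB@18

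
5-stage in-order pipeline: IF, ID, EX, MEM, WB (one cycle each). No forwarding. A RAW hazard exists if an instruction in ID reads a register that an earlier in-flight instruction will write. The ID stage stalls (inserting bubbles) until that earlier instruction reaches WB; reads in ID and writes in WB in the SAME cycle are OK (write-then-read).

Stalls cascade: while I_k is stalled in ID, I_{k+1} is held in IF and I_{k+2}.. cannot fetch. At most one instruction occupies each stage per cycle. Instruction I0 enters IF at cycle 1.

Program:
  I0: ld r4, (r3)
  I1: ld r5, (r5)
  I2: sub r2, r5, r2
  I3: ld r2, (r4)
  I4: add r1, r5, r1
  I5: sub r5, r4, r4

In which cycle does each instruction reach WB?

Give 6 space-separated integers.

I0 ld r4 <- r3: IF@1 ID@2 stall=0 (-) EX@3 MEM@4 WB@5
I1 ld r5 <- r5: IF@2 ID@3 stall=0 (-) EX@4 MEM@5 WB@6
I2 sub r2 <- r5,r2: IF@3 ID@4 stall=2 (RAW on I1.r5 (WB@6)) EX@7 MEM@8 WB@9
I3 ld r2 <- r4: IF@4 ID@7 stall=0 (-) EX@8 MEM@9 WB@10
I4 add r1 <- r5,r1: IF@7 ID@8 stall=0 (-) EX@9 MEM@10 WB@11
I5 sub r5 <- r4,r4: IF@8 ID@9 stall=0 (-) EX@10 MEM@11 WB@12

Answer: 5 6 9 10 11 12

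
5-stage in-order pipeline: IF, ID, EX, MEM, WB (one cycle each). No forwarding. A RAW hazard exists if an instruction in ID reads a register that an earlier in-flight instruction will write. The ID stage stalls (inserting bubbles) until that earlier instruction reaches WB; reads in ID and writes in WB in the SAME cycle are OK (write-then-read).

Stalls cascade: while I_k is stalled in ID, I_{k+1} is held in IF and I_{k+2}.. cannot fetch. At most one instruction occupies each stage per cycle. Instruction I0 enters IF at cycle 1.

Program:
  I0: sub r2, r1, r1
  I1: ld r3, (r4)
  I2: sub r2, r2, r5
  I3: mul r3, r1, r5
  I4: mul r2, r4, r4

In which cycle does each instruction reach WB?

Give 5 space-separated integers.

Answer: 5 6 8 9 10

Derivation:
I0 sub r2 <- r1,r1: IF@1 ID@2 stall=0 (-) EX@3 MEM@4 WB@5
I1 ld r3 <- r4: IF@2 ID@3 stall=0 (-) EX@4 MEM@5 WB@6
I2 sub r2 <- r2,r5: IF@3 ID@4 stall=1 (RAW on I0.r2 (WB@5)) EX@6 MEM@7 WB@8
I3 mul r3 <- r1,r5: IF@4 ID@6 stall=0 (-) EX@7 MEM@8 WB@9
I4 mul r2 <- r4,r4: IF@6 ID@7 stall=0 (-) EX@8 MEM@9 WB@10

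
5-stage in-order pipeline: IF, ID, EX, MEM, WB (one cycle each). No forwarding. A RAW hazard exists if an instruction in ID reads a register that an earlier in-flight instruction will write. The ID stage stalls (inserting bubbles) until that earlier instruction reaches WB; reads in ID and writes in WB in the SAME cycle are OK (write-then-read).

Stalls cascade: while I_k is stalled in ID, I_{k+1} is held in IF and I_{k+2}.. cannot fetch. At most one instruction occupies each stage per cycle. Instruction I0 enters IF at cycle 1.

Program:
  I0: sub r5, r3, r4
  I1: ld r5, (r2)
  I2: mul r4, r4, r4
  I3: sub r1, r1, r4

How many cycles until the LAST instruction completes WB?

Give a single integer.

Answer: 10

Derivation:
I0 sub r5 <- r3,r4: IF@1 ID@2 stall=0 (-) EX@3 MEM@4 WB@5
I1 ld r5 <- r2: IF@2 ID@3 stall=0 (-) EX@4 MEM@5 WB@6
I2 mul r4 <- r4,r4: IF@3 ID@4 stall=0 (-) EX@5 MEM@6 WB@7
I3 sub r1 <- r1,r4: IF@4 ID@5 stall=2 (RAW on I2.r4 (WB@7)) EX@8 MEM@9 WB@10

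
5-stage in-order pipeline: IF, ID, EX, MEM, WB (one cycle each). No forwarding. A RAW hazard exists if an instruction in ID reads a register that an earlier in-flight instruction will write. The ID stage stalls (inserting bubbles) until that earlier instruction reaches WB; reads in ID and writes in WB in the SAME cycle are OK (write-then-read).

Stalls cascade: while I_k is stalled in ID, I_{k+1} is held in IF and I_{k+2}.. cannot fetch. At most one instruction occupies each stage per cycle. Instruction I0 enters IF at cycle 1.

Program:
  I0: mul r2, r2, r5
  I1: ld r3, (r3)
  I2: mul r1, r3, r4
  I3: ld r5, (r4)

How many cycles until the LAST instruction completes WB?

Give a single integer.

I0 mul r2 <- r2,r5: IF@1 ID@2 stall=0 (-) EX@3 MEM@4 WB@5
I1 ld r3 <- r3: IF@2 ID@3 stall=0 (-) EX@4 MEM@5 WB@6
I2 mul r1 <- r3,r4: IF@3 ID@4 stall=2 (RAW on I1.r3 (WB@6)) EX@7 MEM@8 WB@9
I3 ld r5 <- r4: IF@4 ID@7 stall=0 (-) EX@8 MEM@9 WB@10

Answer: 10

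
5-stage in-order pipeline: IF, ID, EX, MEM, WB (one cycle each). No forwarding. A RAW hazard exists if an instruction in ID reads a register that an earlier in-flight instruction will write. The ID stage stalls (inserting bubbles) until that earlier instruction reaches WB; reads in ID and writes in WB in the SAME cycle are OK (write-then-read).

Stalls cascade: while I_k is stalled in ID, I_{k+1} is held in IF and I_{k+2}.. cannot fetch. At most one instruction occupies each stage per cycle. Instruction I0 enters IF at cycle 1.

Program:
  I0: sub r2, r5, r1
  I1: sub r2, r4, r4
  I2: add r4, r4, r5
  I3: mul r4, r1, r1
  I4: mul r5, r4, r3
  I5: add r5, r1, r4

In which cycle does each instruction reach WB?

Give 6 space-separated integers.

Answer: 5 6 7 8 11 12

Derivation:
I0 sub r2 <- r5,r1: IF@1 ID@2 stall=0 (-) EX@3 MEM@4 WB@5
I1 sub r2 <- r4,r4: IF@2 ID@3 stall=0 (-) EX@4 MEM@5 WB@6
I2 add r4 <- r4,r5: IF@3 ID@4 stall=0 (-) EX@5 MEM@6 WB@7
I3 mul r4 <- r1,r1: IF@4 ID@5 stall=0 (-) EX@6 MEM@7 WB@8
I4 mul r5 <- r4,r3: IF@5 ID@6 stall=2 (RAW on I3.r4 (WB@8)) EX@9 MEM@10 WB@11
I5 add r5 <- r1,r4: IF@6 ID@9 stall=0 (-) EX@10 MEM@11 WB@12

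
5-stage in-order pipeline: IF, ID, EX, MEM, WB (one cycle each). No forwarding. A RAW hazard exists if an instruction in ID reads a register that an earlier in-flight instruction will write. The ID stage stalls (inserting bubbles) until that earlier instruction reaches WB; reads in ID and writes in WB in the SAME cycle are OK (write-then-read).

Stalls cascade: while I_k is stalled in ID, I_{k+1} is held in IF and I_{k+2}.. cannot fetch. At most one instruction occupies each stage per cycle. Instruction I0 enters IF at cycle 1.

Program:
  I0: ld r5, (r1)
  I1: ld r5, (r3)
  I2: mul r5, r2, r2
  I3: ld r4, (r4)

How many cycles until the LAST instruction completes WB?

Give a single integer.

I0 ld r5 <- r1: IF@1 ID@2 stall=0 (-) EX@3 MEM@4 WB@5
I1 ld r5 <- r3: IF@2 ID@3 stall=0 (-) EX@4 MEM@5 WB@6
I2 mul r5 <- r2,r2: IF@3 ID@4 stall=0 (-) EX@5 MEM@6 WB@7
I3 ld r4 <- r4: IF@4 ID@5 stall=0 (-) EX@6 MEM@7 WB@8

Answer: 8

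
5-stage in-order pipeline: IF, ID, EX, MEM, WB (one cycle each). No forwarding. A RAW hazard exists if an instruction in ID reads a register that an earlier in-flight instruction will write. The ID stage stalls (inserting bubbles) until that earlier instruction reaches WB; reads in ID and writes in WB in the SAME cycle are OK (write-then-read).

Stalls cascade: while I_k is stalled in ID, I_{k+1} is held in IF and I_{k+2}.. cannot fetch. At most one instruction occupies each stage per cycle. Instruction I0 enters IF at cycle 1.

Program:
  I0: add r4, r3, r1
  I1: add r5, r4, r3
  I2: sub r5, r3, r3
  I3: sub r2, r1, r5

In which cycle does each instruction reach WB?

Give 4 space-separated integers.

I0 add r4 <- r3,r1: IF@1 ID@2 stall=0 (-) EX@3 MEM@4 WB@5
I1 add r5 <- r4,r3: IF@2 ID@3 stall=2 (RAW on I0.r4 (WB@5)) EX@6 MEM@7 WB@8
I2 sub r5 <- r3,r3: IF@3 ID@6 stall=0 (-) EX@7 MEM@8 WB@9
I3 sub r2 <- r1,r5: IF@6 ID@7 stall=2 (RAW on I2.r5 (WB@9)) EX@10 MEM@11 WB@12

Answer: 5 8 9 12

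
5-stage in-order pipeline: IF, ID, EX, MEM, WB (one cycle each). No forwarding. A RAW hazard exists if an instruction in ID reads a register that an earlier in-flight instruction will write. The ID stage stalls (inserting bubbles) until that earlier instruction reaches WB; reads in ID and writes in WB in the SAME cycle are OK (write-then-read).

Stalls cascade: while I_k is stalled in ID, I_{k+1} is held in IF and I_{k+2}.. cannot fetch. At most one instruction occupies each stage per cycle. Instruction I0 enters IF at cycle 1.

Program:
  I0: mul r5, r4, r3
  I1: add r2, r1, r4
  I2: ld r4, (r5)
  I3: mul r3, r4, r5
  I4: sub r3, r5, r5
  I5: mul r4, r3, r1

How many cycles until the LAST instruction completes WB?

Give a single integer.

I0 mul r5 <- r4,r3: IF@1 ID@2 stall=0 (-) EX@3 MEM@4 WB@5
I1 add r2 <- r1,r4: IF@2 ID@3 stall=0 (-) EX@4 MEM@5 WB@6
I2 ld r4 <- r5: IF@3 ID@4 stall=1 (RAW on I0.r5 (WB@5)) EX@6 MEM@7 WB@8
I3 mul r3 <- r4,r5: IF@4 ID@6 stall=2 (RAW on I2.r4 (WB@8)) EX@9 MEM@10 WB@11
I4 sub r3 <- r5,r5: IF@6 ID@9 stall=0 (-) EX@10 MEM@11 WB@12
I5 mul r4 <- r3,r1: IF@9 ID@10 stall=2 (RAW on I4.r3 (WB@12)) EX@13 MEM@14 WB@15

Answer: 15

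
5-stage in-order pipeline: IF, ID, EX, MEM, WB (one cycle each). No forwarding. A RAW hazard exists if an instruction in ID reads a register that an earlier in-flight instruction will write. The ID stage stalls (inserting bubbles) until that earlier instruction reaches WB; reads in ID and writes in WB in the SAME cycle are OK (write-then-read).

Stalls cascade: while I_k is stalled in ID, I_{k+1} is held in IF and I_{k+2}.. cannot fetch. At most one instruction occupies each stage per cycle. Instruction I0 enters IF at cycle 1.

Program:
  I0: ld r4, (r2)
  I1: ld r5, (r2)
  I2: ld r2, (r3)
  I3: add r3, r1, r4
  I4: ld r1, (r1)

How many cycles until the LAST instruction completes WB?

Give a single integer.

I0 ld r4 <- r2: IF@1 ID@2 stall=0 (-) EX@3 MEM@4 WB@5
I1 ld r5 <- r2: IF@2 ID@3 stall=0 (-) EX@4 MEM@5 WB@6
I2 ld r2 <- r3: IF@3 ID@4 stall=0 (-) EX@5 MEM@6 WB@7
I3 add r3 <- r1,r4: IF@4 ID@5 stall=0 (-) EX@6 MEM@7 WB@8
I4 ld r1 <- r1: IF@5 ID@6 stall=0 (-) EX@7 MEM@8 WB@9

Answer: 9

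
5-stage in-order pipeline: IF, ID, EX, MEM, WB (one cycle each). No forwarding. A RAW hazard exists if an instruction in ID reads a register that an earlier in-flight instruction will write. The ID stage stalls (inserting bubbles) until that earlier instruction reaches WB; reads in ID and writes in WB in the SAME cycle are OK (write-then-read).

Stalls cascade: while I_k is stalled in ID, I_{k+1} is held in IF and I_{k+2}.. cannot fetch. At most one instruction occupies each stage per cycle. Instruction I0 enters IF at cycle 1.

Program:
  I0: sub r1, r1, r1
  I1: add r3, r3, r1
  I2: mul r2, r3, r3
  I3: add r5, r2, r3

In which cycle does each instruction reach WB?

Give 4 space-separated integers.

Answer: 5 8 11 14

Derivation:
I0 sub r1 <- r1,r1: IF@1 ID@2 stall=0 (-) EX@3 MEM@4 WB@5
I1 add r3 <- r3,r1: IF@2 ID@3 stall=2 (RAW on I0.r1 (WB@5)) EX@6 MEM@7 WB@8
I2 mul r2 <- r3,r3: IF@3 ID@6 stall=2 (RAW on I1.r3 (WB@8)) EX@9 MEM@10 WB@11
I3 add r5 <- r2,r3: IF@6 ID@9 stall=2 (RAW on I2.r2 (WB@11)) EX@12 MEM@13 WB@14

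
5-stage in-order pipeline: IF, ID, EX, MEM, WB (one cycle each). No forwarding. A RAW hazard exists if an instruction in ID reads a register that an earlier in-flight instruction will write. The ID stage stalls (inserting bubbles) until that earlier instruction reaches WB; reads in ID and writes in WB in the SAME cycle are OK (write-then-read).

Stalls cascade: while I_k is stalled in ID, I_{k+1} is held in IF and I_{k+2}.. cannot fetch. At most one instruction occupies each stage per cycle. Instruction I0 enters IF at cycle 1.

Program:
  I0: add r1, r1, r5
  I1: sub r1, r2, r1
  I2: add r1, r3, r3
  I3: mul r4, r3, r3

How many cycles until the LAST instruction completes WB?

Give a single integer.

Answer: 10

Derivation:
I0 add r1 <- r1,r5: IF@1 ID@2 stall=0 (-) EX@3 MEM@4 WB@5
I1 sub r1 <- r2,r1: IF@2 ID@3 stall=2 (RAW on I0.r1 (WB@5)) EX@6 MEM@7 WB@8
I2 add r1 <- r3,r3: IF@3 ID@6 stall=0 (-) EX@7 MEM@8 WB@9
I3 mul r4 <- r3,r3: IF@6 ID@7 stall=0 (-) EX@8 MEM@9 WB@10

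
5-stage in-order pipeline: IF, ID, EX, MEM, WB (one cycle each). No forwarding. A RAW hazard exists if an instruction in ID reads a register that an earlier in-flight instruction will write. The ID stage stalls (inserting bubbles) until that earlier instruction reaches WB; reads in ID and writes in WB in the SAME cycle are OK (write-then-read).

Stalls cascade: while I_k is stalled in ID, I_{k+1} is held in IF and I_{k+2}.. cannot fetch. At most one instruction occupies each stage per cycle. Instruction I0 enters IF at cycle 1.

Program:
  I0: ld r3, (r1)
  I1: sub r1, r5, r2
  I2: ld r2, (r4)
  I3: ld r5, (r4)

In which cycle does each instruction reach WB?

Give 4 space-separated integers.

I0 ld r3 <- r1: IF@1 ID@2 stall=0 (-) EX@3 MEM@4 WB@5
I1 sub r1 <- r5,r2: IF@2 ID@3 stall=0 (-) EX@4 MEM@5 WB@6
I2 ld r2 <- r4: IF@3 ID@4 stall=0 (-) EX@5 MEM@6 WB@7
I3 ld r5 <- r4: IF@4 ID@5 stall=0 (-) EX@6 MEM@7 WB@8

Answer: 5 6 7 8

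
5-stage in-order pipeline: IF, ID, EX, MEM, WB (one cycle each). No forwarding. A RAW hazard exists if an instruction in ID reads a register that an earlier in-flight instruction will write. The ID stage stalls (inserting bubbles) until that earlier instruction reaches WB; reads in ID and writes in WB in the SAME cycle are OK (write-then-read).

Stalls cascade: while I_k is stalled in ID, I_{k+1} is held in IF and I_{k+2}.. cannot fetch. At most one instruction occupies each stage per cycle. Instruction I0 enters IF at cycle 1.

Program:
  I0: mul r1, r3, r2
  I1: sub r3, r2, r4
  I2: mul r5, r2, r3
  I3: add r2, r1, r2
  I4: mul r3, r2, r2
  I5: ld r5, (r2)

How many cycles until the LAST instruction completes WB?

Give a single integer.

I0 mul r1 <- r3,r2: IF@1 ID@2 stall=0 (-) EX@3 MEM@4 WB@5
I1 sub r3 <- r2,r4: IF@2 ID@3 stall=0 (-) EX@4 MEM@5 WB@6
I2 mul r5 <- r2,r3: IF@3 ID@4 stall=2 (RAW on I1.r3 (WB@6)) EX@7 MEM@8 WB@9
I3 add r2 <- r1,r2: IF@4 ID@7 stall=0 (-) EX@8 MEM@9 WB@10
I4 mul r3 <- r2,r2: IF@7 ID@8 stall=2 (RAW on I3.r2 (WB@10)) EX@11 MEM@12 WB@13
I5 ld r5 <- r2: IF@8 ID@11 stall=0 (-) EX@12 MEM@13 WB@14

Answer: 14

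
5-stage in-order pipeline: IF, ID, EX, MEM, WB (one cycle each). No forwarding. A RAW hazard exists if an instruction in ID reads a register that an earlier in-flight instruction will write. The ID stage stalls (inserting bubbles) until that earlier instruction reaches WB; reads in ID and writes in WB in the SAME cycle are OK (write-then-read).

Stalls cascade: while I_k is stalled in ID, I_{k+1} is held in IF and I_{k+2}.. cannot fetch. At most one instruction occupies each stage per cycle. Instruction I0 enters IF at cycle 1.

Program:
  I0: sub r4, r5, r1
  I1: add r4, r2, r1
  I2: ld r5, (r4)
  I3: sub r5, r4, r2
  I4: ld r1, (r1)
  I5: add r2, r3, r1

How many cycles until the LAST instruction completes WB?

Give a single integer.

I0 sub r4 <- r5,r1: IF@1 ID@2 stall=0 (-) EX@3 MEM@4 WB@5
I1 add r4 <- r2,r1: IF@2 ID@3 stall=0 (-) EX@4 MEM@5 WB@6
I2 ld r5 <- r4: IF@3 ID@4 stall=2 (RAW on I1.r4 (WB@6)) EX@7 MEM@8 WB@9
I3 sub r5 <- r4,r2: IF@4 ID@7 stall=0 (-) EX@8 MEM@9 WB@10
I4 ld r1 <- r1: IF@7 ID@8 stall=0 (-) EX@9 MEM@10 WB@11
I5 add r2 <- r3,r1: IF@8 ID@9 stall=2 (RAW on I4.r1 (WB@11)) EX@12 MEM@13 WB@14

Answer: 14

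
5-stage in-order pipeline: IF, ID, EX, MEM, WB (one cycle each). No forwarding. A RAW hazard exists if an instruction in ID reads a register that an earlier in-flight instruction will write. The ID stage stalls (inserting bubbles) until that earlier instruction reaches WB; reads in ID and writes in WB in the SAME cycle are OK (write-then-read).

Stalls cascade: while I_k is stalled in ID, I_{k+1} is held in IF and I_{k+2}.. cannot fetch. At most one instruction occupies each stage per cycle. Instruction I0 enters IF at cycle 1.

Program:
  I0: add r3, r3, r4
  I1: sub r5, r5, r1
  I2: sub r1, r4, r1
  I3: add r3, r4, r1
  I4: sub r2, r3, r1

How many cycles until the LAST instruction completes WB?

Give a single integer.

I0 add r3 <- r3,r4: IF@1 ID@2 stall=0 (-) EX@3 MEM@4 WB@5
I1 sub r5 <- r5,r1: IF@2 ID@3 stall=0 (-) EX@4 MEM@5 WB@6
I2 sub r1 <- r4,r1: IF@3 ID@4 stall=0 (-) EX@5 MEM@6 WB@7
I3 add r3 <- r4,r1: IF@4 ID@5 stall=2 (RAW on I2.r1 (WB@7)) EX@8 MEM@9 WB@10
I4 sub r2 <- r3,r1: IF@5 ID@8 stall=2 (RAW on I3.r3 (WB@10)) EX@11 MEM@12 WB@13

Answer: 13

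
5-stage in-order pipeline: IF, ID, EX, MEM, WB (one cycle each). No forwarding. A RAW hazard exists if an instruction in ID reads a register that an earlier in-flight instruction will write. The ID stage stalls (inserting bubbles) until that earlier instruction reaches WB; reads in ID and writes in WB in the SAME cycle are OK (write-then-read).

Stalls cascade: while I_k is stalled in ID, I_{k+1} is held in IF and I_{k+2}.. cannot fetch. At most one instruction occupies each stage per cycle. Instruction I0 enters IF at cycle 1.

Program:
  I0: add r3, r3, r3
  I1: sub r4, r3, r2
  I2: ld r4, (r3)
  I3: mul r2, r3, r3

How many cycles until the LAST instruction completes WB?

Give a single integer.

Answer: 10

Derivation:
I0 add r3 <- r3,r3: IF@1 ID@2 stall=0 (-) EX@3 MEM@4 WB@5
I1 sub r4 <- r3,r2: IF@2 ID@3 stall=2 (RAW on I0.r3 (WB@5)) EX@6 MEM@7 WB@8
I2 ld r4 <- r3: IF@3 ID@6 stall=0 (-) EX@7 MEM@8 WB@9
I3 mul r2 <- r3,r3: IF@6 ID@7 stall=0 (-) EX@8 MEM@9 WB@10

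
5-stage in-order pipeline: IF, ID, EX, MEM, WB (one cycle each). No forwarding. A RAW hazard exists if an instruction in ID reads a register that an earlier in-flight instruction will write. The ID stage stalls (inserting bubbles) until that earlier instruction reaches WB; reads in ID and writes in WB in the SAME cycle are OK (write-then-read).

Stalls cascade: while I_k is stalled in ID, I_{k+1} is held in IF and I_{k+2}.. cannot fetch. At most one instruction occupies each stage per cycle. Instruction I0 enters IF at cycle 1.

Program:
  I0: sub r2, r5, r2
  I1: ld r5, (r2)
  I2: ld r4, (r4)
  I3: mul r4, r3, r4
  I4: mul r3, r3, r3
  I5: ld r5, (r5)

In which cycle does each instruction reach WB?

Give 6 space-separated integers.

I0 sub r2 <- r5,r2: IF@1 ID@2 stall=0 (-) EX@3 MEM@4 WB@5
I1 ld r5 <- r2: IF@2 ID@3 stall=2 (RAW on I0.r2 (WB@5)) EX@6 MEM@7 WB@8
I2 ld r4 <- r4: IF@3 ID@6 stall=0 (-) EX@7 MEM@8 WB@9
I3 mul r4 <- r3,r4: IF@6 ID@7 stall=2 (RAW on I2.r4 (WB@9)) EX@10 MEM@11 WB@12
I4 mul r3 <- r3,r3: IF@7 ID@10 stall=0 (-) EX@11 MEM@12 WB@13
I5 ld r5 <- r5: IF@10 ID@11 stall=0 (-) EX@12 MEM@13 WB@14

Answer: 5 8 9 12 13 14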